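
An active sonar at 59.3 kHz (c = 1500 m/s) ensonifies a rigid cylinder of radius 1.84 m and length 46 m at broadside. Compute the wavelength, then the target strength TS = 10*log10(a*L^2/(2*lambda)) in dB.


Step 1: lambda = c/f = 1500/59300 = 0.0253 m
Step 2: TS = 10*log10(a*L^2/(2*lambda)) = 10*log10(1.84*46^2/(2*0.0253)) = 48.86

48.86 dB


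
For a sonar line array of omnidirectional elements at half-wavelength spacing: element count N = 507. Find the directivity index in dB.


DI = 10*log10(507) = 27.05

27.05 dB


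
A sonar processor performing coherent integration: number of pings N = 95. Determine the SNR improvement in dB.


19.78 dB


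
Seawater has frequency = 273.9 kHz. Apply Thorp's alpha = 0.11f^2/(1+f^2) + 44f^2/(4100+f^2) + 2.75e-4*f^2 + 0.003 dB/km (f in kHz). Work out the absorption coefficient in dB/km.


f^2 = 75021.21
alpha = 0.11*75021.21/(1+75021.21) + 44*75021.21/(4100+75021.21) + 2.75e-4*75021.21 + 0.003 = 62.464

62.464 dB/km


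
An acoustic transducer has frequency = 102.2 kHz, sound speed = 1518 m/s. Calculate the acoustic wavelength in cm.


lambda = c/f = 1518 / 102200 = 0.0149 m = 1.49 cm

1.49 cm


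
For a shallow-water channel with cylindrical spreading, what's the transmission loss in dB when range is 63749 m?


TL = 10*log10(63749) = 48.04

48.04 dB


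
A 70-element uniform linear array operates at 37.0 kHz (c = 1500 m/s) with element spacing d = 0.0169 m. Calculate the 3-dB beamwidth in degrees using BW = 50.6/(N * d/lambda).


1.73 deg


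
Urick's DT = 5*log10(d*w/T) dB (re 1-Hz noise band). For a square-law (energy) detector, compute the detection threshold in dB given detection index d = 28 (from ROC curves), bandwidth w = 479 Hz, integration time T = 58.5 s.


DT = 5*log10(d*w/T) = 5*log10(28 * 479 / 58.5) = 5*log10(229.26) = 11.8

11.8 dB


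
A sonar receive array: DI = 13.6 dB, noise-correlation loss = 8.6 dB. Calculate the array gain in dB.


AG = DI - L_corr = 13.6 - 8.6 = 5.0

5.0 dB


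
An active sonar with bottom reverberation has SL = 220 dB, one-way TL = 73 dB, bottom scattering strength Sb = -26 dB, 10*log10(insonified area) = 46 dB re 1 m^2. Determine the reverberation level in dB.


RL = SL - 2*TL + Sb + 10*log10(A) = 220 - 2*73 + (-26) + 46 = 94

94 dB


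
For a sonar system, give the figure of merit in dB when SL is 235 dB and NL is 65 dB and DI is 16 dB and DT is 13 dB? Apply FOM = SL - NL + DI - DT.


FOM = SL - NL + DI - DT = 235 - 65 + 16 - 13 = 173

173 dB


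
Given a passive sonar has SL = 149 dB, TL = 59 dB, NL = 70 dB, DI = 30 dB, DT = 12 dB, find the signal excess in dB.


SE = SL - TL - NL + DI - DT = 149 - 59 - 70 + 30 - 12 = 38

38 dB


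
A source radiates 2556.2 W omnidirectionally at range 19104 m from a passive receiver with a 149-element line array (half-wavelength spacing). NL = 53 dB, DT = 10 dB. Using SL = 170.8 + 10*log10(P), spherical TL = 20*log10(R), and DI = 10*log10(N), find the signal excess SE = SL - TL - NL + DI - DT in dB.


Step 1: SL = 170.8 + 10*log10(2556.2) = 204.88 dB
Step 2: TL = 20*log10(19104) = 85.62 dB
Step 3: DI = 10*log10(149) = 21.73 dB
Step 4: SE = SL - TL - NL + DI - DT = 204.88 - 85.62 - 53 + 21.73 - 10 = 77.99

77.99 dB


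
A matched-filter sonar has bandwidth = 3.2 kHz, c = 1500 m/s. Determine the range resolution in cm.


dR = c/(2*BW) = 1500 / (2 * 3.2e3) = 0.2344 m = 23.44 cm

23.44 cm


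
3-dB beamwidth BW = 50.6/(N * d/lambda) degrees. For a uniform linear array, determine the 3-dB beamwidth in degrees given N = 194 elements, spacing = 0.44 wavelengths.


BW = 50.6 / (194 * 0.44) = 50.6 / 85.36 = 0.59

0.59 deg


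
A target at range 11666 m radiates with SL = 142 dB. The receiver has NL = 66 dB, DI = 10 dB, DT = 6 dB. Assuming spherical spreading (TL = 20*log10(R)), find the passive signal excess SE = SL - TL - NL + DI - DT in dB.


-1.34 dB


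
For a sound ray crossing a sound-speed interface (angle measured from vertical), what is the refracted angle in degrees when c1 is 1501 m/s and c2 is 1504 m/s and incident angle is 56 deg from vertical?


sin(theta2) = (c2/c1)*sin(theta1) = (1504/1501)*sin(56 deg) = 0.83069
theta2 = arcsin(0.83069) = 56.17

56.17 deg


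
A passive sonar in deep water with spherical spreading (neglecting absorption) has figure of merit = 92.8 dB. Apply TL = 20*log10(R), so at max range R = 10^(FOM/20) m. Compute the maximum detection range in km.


At max range FOM = TL, so 20*log10(R) = 92.8
R = 10^(92.8/20) = 43651.58 m = 43.65 km

43.65 km


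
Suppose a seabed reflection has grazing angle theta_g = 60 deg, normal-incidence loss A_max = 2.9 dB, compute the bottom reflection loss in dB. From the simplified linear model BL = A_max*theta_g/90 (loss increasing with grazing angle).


BL = A_max * theta_g / 90 = 2.9 * 60 / 90 = 1.93

1.93 dB


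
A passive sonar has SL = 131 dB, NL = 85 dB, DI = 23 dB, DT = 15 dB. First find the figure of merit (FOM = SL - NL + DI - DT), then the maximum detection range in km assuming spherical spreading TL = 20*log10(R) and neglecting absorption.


Step 1: FOM = SL - NL + DI - DT = 131 - 85 + 23 - 15 = 54 dB
Step 2: at max range FOM = TL = 20*log10(R), so R = 10^(54/20) = 501.19 m = 0.5 km

0.5 km


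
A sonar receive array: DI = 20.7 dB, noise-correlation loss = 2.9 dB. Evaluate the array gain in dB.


AG = DI - L_corr = 20.7 - 2.9 = 17.8

17.8 dB


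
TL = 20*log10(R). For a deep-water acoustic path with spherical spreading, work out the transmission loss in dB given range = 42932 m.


TL = 20*log10(42932) = 92.66

92.66 dB


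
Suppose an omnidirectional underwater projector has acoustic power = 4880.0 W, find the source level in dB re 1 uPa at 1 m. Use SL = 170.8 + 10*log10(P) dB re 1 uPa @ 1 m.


SL = 170.8 + 10*log10(4880.0) = 170.8 + 36.88 = 207.68

207.68 dB


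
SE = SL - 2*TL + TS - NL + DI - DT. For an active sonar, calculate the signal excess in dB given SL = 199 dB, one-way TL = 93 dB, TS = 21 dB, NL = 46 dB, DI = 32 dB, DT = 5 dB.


SE = SL - 2*TL + TS - NL + DI - DT = 199 - 2*93 + (21) - 46 + 32 - 5 = 15

15 dB


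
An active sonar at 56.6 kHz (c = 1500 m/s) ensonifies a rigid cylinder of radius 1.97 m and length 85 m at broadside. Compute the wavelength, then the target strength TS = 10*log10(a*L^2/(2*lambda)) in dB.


Step 1: lambda = c/f = 1500/56600 = 0.0265 m
Step 2: TS = 10*log10(a*L^2/(2*lambda)) = 10*log10(1.97*85^2/(2*0.0265)) = 54.29

54.29 dB


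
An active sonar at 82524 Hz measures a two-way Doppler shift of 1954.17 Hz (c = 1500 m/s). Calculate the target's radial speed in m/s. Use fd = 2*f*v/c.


From fd = 2*f*v/c, v = c*fd/(2*f) = 1500 * 1954.17 / (2*82524) = 17.76

17.76 m/s


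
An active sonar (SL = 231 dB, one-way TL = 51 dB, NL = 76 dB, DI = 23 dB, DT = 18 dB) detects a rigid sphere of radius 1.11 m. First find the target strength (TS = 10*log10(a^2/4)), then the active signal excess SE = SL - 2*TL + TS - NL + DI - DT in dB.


Step 1: TS = 10*log10(1.11^2/4) = -5.11 dB
Step 2: SE = SL - 2*TL + TS - NL + DI - DT = 231 - 2*51 + (-5.11) - 76 + 23 - 18 = 52.89

52.89 dB


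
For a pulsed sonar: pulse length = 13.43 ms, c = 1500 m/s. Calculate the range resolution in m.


dR = c*tau/2 = 1500 * 13.43e-3 / 2 = 10.0725

10.0725 m


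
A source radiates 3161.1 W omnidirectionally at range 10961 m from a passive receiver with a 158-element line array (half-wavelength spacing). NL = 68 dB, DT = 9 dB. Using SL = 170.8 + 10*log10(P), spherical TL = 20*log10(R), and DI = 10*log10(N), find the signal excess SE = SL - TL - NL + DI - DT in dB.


69.99 dB


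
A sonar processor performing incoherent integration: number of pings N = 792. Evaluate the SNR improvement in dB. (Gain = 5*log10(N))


14.49 dB


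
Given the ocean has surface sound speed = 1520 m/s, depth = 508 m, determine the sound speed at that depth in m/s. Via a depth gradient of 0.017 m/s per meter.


1528.636 m/s


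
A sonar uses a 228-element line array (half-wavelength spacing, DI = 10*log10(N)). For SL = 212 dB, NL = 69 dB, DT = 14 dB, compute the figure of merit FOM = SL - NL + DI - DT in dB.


Step 1: DI = 10*log10(228) = 23.58 dB
Step 2: FOM = SL - NL + DI - DT = 212 - 69 + 23.58 - 14 = 152.58

152.58 dB


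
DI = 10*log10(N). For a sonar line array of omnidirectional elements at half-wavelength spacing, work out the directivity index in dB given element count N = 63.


DI = 10*log10(63) = 17.99

17.99 dB


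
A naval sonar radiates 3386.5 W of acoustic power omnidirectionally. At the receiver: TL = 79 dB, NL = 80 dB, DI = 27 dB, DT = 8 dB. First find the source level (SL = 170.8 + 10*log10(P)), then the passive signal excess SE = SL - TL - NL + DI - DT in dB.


Step 1: SL = 170.8 + 10*log10(3386.5) = 206.1 dB
Step 2: SE = SL - TL - NL + DI - DT = 206.1 - 79 - 80 + 27 - 8 = 66.1

66.1 dB


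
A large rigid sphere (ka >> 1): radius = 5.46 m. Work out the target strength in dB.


TS = 10*log10(5.46^2 / 4) = 10*log10(7.4529) = 8.72

8.72 dB


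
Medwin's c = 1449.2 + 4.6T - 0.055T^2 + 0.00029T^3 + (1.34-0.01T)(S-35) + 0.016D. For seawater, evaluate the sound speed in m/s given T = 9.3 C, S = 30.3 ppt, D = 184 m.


1484.54 m/s


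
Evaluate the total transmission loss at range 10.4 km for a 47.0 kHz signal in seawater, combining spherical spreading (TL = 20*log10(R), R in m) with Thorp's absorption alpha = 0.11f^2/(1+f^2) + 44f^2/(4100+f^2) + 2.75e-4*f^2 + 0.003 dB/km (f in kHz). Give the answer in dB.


Step 1 (Thorp): alpha = 0.11*2209.0/(1+2209.0) + 44*2209.0/(4100+2209.0) + 2.75e-4*2209.0 + 0.003 = 16.1264 dB/km
Step 2: TL_spread = 20*log10(10400) = 80.34 dB
Step 3: TL_abs = alpha*R = 16.1264 * 10.4 = 167.71 dB
Step 4: TL_total = 80.34 + 167.71 = 248.05

248.05 dB


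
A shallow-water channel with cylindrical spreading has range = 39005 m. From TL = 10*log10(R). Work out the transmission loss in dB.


TL = 10*log10(39005) = 45.91

45.91 dB


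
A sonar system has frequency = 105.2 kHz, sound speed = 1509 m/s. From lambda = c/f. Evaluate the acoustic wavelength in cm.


1.43 cm


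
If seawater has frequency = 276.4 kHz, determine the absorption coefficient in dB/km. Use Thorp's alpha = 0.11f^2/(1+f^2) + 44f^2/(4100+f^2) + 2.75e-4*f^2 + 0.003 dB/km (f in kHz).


f^2 = 76396.96
alpha = 0.11*76396.96/(1+76396.96) + 44*76396.96/(4100+76396.96) + 2.75e-4*76396.96 + 0.003 = 62.881

62.881 dB/km


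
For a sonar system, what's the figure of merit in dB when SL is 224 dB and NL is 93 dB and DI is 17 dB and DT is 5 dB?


FOM = SL - NL + DI - DT = 224 - 93 + 17 - 5 = 143

143 dB


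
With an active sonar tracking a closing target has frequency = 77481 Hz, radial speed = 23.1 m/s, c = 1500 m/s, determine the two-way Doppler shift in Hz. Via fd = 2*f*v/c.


2386.41 Hz


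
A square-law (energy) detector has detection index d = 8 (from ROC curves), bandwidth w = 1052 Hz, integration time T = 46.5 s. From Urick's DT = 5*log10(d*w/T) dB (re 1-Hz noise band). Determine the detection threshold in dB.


DT = 5*log10(d*w/T) = 5*log10(8 * 1052 / 46.5) = 5*log10(180.99) = 11.29

11.29 dB


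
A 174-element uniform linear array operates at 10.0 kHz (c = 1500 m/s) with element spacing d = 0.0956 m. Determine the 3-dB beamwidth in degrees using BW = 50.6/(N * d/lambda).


0.46 deg


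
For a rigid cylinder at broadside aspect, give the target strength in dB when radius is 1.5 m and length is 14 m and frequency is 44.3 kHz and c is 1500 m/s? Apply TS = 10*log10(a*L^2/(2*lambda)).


lambda = 1500/44300 = 0.03386 m
TS = 10*log10(1.5*14^2/(2*0.03386)) = 36.38

36.38 dB


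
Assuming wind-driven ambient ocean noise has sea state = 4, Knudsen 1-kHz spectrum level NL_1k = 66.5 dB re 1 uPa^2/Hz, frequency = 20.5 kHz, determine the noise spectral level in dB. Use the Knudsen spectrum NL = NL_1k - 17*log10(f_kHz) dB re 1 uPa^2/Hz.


NL = NL_1k - 17*log10(f_kHz) = 66.5 - 17*log10(20.5) = 66.5 - (22.3) = 44.2

44.2 dB


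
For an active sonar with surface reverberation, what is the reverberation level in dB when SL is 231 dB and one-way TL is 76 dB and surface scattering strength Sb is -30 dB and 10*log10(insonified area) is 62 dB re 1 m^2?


111 dB


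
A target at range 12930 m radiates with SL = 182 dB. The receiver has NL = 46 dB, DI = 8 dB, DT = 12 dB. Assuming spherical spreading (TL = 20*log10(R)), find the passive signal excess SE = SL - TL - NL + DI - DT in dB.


49.77 dB


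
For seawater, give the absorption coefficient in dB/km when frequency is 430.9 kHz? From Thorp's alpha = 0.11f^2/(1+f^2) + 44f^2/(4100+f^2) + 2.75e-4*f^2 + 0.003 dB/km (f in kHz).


f^2 = 185674.81
alpha = 0.11*185674.81/(1+185674.81) + 44*185674.81/(4100+185674.81) + 2.75e-4*185674.81 + 0.003 = 94.223

94.223 dB/km


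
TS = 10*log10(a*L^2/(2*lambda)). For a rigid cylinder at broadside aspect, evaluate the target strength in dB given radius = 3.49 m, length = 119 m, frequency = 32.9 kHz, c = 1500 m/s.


lambda = 1500/32900 = 0.04559 m
TS = 10*log10(3.49*119^2/(2*0.04559)) = 57.34

57.34 dB


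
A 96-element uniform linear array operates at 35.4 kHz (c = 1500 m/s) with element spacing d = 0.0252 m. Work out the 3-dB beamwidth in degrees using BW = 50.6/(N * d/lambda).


Step 1: lambda = 1500/35400 = 0.04237 m
Step 2: d/lambda = 0.0252/0.04237 = 0.5948
Step 3: BW = 50.6/(N * d/lambda) = 50.6/(96 * 0.5948) = 0.89

0.89 deg


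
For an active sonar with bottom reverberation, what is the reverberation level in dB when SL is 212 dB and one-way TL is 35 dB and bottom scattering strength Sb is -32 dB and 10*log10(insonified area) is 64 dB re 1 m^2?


RL = SL - 2*TL + Sb + 10*log10(A) = 212 - 2*35 + (-32) + 64 = 174

174 dB


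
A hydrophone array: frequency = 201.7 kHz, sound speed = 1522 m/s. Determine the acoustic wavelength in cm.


0.75 cm


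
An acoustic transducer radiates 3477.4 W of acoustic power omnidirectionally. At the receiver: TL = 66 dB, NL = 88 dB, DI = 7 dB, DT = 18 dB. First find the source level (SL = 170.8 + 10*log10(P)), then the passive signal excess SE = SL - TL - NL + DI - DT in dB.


Step 1: SL = 170.8 + 10*log10(3477.4) = 206.21 dB
Step 2: SE = SL - TL - NL + DI - DT = 206.21 - 66 - 88 + 7 - 18 = 41.21

41.21 dB


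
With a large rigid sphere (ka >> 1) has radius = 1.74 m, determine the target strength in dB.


TS = 10*log10(1.74^2 / 4) = 10*log10(0.7569) = -1.21

-1.21 dB


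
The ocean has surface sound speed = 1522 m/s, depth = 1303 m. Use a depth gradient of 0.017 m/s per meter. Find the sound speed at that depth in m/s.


c = 1522 + 0.017 * 1303 = 1544.151

1544.151 m/s


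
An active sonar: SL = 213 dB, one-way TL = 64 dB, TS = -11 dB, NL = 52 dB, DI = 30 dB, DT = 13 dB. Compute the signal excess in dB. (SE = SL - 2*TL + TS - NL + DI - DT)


SE = SL - 2*TL + TS - NL + DI - DT = 213 - 2*64 + (-11) - 52 + 30 - 13 = 39

39 dB


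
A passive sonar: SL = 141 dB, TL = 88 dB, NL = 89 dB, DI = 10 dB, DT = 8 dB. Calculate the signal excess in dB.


-34 dB


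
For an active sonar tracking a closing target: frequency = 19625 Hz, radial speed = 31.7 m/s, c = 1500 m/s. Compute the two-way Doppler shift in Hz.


fd = 2*f*v/c = 2 * 19625 * 31.7 / 1500 = 829.48

829.48 Hz


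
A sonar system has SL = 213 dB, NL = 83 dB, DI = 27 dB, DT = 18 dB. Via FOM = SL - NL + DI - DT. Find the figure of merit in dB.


FOM = SL - NL + DI - DT = 213 - 83 + 27 - 18 = 139

139 dB


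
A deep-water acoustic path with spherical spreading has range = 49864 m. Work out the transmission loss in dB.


TL = 20*log10(49864) = 93.96

93.96 dB


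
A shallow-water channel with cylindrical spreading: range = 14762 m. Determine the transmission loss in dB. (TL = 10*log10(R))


41.69 dB


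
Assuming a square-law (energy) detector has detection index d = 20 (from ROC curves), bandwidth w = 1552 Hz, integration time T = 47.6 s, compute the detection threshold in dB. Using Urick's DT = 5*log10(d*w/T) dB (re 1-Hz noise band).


14.07 dB


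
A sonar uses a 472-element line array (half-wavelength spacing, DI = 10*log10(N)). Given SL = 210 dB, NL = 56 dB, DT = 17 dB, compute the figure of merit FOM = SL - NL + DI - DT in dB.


Step 1: DI = 10*log10(472) = 26.74 dB
Step 2: FOM = SL - NL + DI - DT = 210 - 56 + 26.74 - 17 = 163.74

163.74 dB


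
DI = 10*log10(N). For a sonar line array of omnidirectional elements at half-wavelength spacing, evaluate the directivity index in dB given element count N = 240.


23.8 dB


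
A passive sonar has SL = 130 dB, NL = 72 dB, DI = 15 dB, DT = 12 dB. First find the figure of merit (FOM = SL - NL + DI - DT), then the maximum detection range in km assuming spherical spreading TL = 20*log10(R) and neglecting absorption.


Step 1: FOM = SL - NL + DI - DT = 130 - 72 + 15 - 12 = 61 dB
Step 2: at max range FOM = TL = 20*log10(R), so R = 10^(61/20) = 1122.02 m = 1.12 km

1.12 km


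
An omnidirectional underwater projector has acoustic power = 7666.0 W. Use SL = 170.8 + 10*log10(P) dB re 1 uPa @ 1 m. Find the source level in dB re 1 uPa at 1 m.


SL = 170.8 + 10*log10(7666.0) = 170.8 + 38.85 = 209.65

209.65 dB


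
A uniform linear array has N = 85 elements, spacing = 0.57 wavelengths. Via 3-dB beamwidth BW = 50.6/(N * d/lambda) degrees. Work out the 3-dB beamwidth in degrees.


BW = 50.6 / (85 * 0.57) = 50.6 / 48.45 = 1.04

1.04 deg


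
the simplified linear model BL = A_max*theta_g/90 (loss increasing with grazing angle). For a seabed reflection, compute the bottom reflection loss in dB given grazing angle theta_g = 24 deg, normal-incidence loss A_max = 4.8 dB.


BL = A_max * theta_g / 90 = 4.8 * 24 / 90 = 1.28

1.28 dB


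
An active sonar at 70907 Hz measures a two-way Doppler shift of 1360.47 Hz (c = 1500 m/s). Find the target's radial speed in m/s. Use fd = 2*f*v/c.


From fd = 2*f*v/c, v = c*fd/(2*f) = 1500 * 1360.47 / (2*70907) = 14.39

14.39 m/s


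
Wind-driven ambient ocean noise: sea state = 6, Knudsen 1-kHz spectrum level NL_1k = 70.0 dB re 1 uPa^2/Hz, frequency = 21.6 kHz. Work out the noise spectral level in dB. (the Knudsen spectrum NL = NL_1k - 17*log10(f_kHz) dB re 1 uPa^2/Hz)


NL = NL_1k - 17*log10(f_kHz) = 70.0 - 17*log10(21.6) = 70.0 - (22.69) = 47.31

47.31 dB


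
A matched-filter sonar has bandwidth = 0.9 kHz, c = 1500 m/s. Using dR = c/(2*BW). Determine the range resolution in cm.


83.33 cm


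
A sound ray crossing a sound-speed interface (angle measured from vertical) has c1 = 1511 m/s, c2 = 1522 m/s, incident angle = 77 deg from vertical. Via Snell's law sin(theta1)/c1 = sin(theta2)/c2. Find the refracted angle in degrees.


sin(theta2) = (c2/c1)*sin(theta1) = (1522/1511)*sin(77 deg) = 0.98146
theta2 = arcsin(0.98146) = 78.95

78.95 deg


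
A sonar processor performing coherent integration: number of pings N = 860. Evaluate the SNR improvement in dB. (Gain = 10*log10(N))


Gain = 10*log10(860) = 29.34

29.34 dB


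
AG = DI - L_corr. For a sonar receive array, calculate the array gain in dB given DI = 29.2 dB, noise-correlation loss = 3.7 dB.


AG = DI - L_corr = 29.2 - 3.7 = 25.5

25.5 dB


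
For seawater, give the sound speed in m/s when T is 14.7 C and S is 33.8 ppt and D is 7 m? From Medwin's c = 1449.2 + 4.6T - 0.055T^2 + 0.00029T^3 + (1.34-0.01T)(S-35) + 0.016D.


1504.54 m/s


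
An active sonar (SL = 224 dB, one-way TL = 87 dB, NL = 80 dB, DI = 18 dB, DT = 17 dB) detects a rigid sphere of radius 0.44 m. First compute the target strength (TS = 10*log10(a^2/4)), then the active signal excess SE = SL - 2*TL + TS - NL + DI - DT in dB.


Step 1: TS = 10*log10(0.44^2/4) = -13.15 dB
Step 2: SE = SL - 2*TL + TS - NL + DI - DT = 224 - 2*87 + (-13.15) - 80 + 18 - 17 = -42.15

-42.15 dB


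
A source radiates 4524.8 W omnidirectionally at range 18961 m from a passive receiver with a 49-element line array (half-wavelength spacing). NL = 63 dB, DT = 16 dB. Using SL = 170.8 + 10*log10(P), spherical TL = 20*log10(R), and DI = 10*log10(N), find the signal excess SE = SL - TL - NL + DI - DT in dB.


Step 1: SL = 170.8 + 10*log10(4524.8) = 207.36 dB
Step 2: TL = 20*log10(18961) = 85.56 dB
Step 3: DI = 10*log10(49) = 16.9 dB
Step 4: SE = SL - TL - NL + DI - DT = 207.36 - 85.56 - 63 + 16.9 - 16 = 59.7

59.7 dB


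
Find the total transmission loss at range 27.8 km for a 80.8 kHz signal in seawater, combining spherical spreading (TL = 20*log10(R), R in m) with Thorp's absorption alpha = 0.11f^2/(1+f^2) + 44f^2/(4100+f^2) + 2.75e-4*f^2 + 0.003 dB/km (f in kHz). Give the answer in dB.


Step 1 (Thorp): alpha = 0.11*6528.64/(1+6528.64) + 44*6528.64/(4100+6528.64) + 2.75e-4*6528.64 + 0.003 = 28.9354 dB/km
Step 2: TL_spread = 20*log10(27800) = 88.88 dB
Step 3: TL_abs = alpha*R = 28.9354 * 27.8 = 804.4 dB
Step 4: TL_total = 88.88 + 804.4 = 893.28

893.28 dB


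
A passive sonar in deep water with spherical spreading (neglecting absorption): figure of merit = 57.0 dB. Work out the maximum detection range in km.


At max range FOM = TL, so 20*log10(R) = 57.0
R = 10^(57.0/20) = 707.95 m = 0.71 km

0.71 km


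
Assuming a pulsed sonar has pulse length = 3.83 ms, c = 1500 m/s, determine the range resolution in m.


2.8725 m


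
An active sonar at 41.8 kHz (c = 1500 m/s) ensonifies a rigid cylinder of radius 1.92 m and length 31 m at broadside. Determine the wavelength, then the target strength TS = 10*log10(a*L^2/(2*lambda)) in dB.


Step 1: lambda = c/f = 1500/41800 = 0.03589 m
Step 2: TS = 10*log10(a*L^2/(2*lambda)) = 10*log10(1.92*31^2/(2*0.03589)) = 44.1

44.1 dB


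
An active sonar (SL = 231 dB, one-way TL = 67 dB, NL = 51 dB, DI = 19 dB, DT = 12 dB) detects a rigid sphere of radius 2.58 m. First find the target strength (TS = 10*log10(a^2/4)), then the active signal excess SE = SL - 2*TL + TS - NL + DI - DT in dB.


Step 1: TS = 10*log10(2.58^2/4) = 2.21 dB
Step 2: SE = SL - 2*TL + TS - NL + DI - DT = 231 - 2*67 + (2.21) - 51 + 19 - 12 = 55.21

55.21 dB


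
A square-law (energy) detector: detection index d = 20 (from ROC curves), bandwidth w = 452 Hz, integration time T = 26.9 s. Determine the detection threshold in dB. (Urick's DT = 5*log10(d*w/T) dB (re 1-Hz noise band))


12.63 dB


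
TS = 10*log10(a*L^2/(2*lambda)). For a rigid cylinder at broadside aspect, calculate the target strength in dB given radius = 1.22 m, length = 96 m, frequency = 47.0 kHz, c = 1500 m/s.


lambda = 1500/47000 = 0.03191 m
TS = 10*log10(1.22*96^2/(2*0.03191)) = 52.46

52.46 dB


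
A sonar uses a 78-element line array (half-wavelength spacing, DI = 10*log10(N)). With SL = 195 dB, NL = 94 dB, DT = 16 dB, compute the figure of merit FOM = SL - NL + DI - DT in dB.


103.92 dB


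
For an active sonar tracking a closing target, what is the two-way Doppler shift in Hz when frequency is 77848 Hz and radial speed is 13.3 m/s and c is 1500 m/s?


fd = 2*f*v/c = 2 * 77848 * 13.3 / 1500 = 1380.5

1380.5 Hz


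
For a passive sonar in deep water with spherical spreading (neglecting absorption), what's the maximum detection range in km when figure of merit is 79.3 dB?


At max range FOM = TL, so 20*log10(R) = 79.3
R = 10^(79.3/20) = 9225.71 m = 9.23 km

9.23 km


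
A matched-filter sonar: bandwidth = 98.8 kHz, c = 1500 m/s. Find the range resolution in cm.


0.76 cm


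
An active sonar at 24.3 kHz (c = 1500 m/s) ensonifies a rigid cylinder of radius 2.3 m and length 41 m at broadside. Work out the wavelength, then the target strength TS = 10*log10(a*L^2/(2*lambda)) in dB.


Step 1: lambda = c/f = 1500/24300 = 0.06173 m
Step 2: TS = 10*log10(a*L^2/(2*lambda)) = 10*log10(2.3*41^2/(2*0.06173)) = 44.96

44.96 dB


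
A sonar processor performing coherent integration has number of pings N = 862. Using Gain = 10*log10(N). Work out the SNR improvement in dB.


29.36 dB


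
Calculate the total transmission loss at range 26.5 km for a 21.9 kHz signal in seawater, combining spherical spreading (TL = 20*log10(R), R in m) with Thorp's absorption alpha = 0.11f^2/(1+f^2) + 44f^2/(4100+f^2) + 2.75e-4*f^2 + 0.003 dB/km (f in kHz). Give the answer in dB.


217.06 dB


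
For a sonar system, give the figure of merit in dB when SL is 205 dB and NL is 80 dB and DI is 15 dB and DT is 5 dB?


FOM = SL - NL + DI - DT = 205 - 80 + 15 - 5 = 135

135 dB


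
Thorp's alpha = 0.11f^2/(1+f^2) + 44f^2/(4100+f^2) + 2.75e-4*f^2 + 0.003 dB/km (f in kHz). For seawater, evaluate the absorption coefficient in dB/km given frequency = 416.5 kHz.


90.802 dB/km


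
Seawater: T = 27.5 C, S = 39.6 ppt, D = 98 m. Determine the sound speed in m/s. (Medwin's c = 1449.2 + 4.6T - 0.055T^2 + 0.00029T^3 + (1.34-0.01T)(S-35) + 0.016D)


1546.6 m/s


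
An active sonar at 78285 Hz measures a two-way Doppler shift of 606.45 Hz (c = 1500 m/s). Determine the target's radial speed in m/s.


From fd = 2*f*v/c, v = c*fd/(2*f) = 1500 * 606.45 / (2*78285) = 5.81

5.81 m/s


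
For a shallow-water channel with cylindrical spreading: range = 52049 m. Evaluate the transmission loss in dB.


TL = 10*log10(52049) = 47.16

47.16 dB


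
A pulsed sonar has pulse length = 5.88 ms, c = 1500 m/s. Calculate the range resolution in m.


4.41 m


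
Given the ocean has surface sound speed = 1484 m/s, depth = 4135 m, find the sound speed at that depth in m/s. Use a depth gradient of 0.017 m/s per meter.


1554.295 m/s


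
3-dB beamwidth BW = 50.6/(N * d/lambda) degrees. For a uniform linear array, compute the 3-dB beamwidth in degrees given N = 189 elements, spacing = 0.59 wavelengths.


BW = 50.6 / (189 * 0.59) = 50.6 / 111.51 = 0.45

0.45 deg


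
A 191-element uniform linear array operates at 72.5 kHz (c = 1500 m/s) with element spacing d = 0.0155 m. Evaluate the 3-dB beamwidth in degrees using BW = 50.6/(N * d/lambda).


Step 1: lambda = 1500/72500 = 0.02069 m
Step 2: d/lambda = 0.0155/0.02069 = 0.7492
Step 3: BW = 50.6/(N * d/lambda) = 50.6/(191 * 0.7492) = 0.35

0.35 deg


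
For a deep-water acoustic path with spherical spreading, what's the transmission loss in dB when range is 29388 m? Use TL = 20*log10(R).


TL = 20*log10(29388) = 89.36

89.36 dB


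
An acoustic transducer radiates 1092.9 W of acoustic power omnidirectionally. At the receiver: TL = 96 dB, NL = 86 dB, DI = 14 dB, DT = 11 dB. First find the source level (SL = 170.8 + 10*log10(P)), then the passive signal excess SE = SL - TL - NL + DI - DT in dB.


Step 1: SL = 170.8 + 10*log10(1092.9) = 201.19 dB
Step 2: SE = SL - TL - NL + DI - DT = 201.19 - 96 - 86 + 14 - 11 = 22.19

22.19 dB


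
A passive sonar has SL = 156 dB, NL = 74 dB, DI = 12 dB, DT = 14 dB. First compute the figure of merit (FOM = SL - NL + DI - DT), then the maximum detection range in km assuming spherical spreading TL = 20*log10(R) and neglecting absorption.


Step 1: FOM = SL - NL + DI - DT = 156 - 74 + 12 - 14 = 80 dB
Step 2: at max range FOM = TL = 20*log10(R), so R = 10^(80/20) = 10000.0 m = 10.0 km

10.0 km


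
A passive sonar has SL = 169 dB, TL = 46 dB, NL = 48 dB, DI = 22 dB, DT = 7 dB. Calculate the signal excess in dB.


90 dB


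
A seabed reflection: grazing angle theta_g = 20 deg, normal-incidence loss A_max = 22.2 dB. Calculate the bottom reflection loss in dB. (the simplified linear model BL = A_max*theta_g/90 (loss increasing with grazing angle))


BL = A_max * theta_g / 90 = 22.2 * 20 / 90 = 4.93

4.93 dB


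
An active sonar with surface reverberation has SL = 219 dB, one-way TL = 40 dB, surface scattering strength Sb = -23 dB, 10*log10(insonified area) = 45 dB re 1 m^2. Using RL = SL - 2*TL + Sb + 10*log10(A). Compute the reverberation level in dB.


RL = SL - 2*TL + Sb + 10*log10(A) = 219 - 2*40 + (-23) + 45 = 161

161 dB


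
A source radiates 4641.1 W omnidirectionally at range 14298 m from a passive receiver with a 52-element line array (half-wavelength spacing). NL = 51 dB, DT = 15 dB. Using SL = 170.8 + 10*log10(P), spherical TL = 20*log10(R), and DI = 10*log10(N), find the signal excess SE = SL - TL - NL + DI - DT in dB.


Step 1: SL = 170.8 + 10*log10(4641.1) = 207.47 dB
Step 2: TL = 20*log10(14298) = 83.11 dB
Step 3: DI = 10*log10(52) = 17.16 dB
Step 4: SE = SL - TL - NL + DI - DT = 207.47 - 83.11 - 51 + 17.16 - 15 = 75.52

75.52 dB


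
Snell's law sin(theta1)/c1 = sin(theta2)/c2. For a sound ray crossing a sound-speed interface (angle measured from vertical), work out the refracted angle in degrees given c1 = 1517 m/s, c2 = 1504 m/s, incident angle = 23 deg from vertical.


sin(theta2) = (c2/c1)*sin(theta1) = (1504/1517)*sin(23 deg) = 0.38738
theta2 = arcsin(0.38738) = 22.79

22.79 deg


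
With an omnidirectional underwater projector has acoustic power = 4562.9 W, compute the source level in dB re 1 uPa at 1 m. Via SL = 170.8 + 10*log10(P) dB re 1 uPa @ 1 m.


207.39 dB


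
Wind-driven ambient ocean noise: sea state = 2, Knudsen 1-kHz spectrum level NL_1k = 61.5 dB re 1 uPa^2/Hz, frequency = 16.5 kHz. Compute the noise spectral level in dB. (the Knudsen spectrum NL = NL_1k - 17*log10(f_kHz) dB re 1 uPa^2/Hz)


40.8 dB


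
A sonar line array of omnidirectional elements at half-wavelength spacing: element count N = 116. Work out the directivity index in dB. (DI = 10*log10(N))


DI = 10*log10(116) = 20.64

20.64 dB


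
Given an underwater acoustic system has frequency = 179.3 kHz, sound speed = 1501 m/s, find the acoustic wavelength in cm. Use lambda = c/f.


lambda = c/f = 1501 / 179300 = 0.0084 m = 0.84 cm

0.84 cm


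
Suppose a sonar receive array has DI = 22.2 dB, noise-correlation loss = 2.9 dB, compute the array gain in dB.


AG = DI - L_corr = 22.2 - 2.9 = 19.3

19.3 dB


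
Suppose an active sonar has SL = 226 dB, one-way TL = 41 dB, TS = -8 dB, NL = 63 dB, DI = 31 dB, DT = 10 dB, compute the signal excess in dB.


SE = SL - 2*TL + TS - NL + DI - DT = 226 - 2*41 + (-8) - 63 + 31 - 10 = 94

94 dB


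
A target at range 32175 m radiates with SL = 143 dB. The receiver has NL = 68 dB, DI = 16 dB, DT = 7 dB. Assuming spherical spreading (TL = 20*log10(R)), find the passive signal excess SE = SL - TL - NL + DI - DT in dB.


Step 1: TL = 20*log10(32175) = 90.15 dB
Step 2: SE = 143 - 90.15 - 68 + 16 - 7 = -6.15

-6.15 dB


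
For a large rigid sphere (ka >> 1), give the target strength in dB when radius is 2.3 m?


TS = 10*log10(2.3^2 / 4) = 10*log10(1.3225) = 1.21

1.21 dB


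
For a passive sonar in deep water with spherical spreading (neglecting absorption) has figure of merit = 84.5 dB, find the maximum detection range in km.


At max range FOM = TL, so 20*log10(R) = 84.5
R = 10^(84.5/20) = 16788.04 m = 16.79 km

16.79 km


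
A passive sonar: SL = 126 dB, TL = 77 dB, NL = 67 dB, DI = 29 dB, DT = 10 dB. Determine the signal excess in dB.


SE = SL - TL - NL + DI - DT = 126 - 77 - 67 + 29 - 10 = 1

1 dB


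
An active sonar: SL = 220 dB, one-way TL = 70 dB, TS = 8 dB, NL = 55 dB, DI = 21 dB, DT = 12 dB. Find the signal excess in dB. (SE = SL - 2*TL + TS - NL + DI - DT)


SE = SL - 2*TL + TS - NL + DI - DT = 220 - 2*70 + (8) - 55 + 21 - 12 = 42

42 dB


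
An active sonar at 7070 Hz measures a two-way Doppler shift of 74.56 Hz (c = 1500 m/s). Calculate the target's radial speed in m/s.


From fd = 2*f*v/c, v = c*fd/(2*f) = 1500 * 74.56 / (2*7070) = 7.91

7.91 m/s


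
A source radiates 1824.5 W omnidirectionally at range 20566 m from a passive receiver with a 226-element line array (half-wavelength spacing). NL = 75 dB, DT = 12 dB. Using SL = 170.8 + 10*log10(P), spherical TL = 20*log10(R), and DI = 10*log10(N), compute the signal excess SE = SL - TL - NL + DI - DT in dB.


53.69 dB


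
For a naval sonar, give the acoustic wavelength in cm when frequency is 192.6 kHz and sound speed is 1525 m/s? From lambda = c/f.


0.79 cm


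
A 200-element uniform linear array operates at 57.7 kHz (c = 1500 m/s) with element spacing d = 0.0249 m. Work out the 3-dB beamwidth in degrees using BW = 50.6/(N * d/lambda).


Step 1: lambda = 1500/57700 = 0.026 m
Step 2: d/lambda = 0.0249/0.026 = 0.9577
Step 3: BW = 50.6/(N * d/lambda) = 50.6/(200 * 0.9577) = 0.26

0.26 deg


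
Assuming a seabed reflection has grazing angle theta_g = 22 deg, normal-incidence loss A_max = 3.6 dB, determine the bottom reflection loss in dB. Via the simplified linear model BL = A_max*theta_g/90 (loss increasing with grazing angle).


BL = A_max * theta_g / 90 = 3.6 * 22 / 90 = 0.88

0.88 dB


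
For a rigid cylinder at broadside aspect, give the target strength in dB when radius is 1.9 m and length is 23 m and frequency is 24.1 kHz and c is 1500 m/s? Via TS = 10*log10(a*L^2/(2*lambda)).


lambda = 1500/24100 = 0.06224 m
TS = 10*log10(1.9*23^2/(2*0.06224)) = 39.07

39.07 dB


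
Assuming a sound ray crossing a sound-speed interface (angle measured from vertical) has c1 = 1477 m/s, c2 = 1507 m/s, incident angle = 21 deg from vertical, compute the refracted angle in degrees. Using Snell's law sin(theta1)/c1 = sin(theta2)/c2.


sin(theta2) = (c2/c1)*sin(theta1) = (1507/1477)*sin(21 deg) = 0.36565
theta2 = arcsin(0.36565) = 21.45

21.45 deg


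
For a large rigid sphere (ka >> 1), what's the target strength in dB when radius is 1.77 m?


TS = 10*log10(1.77^2 / 4) = 10*log10(0.783225) = -1.06

-1.06 dB


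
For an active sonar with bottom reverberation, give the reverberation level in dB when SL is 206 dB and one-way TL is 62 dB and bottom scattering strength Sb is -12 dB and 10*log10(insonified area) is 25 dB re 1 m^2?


RL = SL - 2*TL + Sb + 10*log10(A) = 206 - 2*62 + (-12) + 25 = 95

95 dB


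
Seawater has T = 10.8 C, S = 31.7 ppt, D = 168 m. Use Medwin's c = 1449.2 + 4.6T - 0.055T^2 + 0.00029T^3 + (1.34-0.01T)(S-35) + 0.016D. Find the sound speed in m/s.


c = 1449.2 + 4.6*10.8 - 0.055*10.8^2 + 0.00029*10.8^3 + (1.34 - 0.01*10.8)*(31.7 - 35) + 0.016*168 = 1491.45

1491.45 m/s


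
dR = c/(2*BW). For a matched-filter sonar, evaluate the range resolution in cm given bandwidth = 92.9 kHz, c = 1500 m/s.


dR = c/(2*BW) = 1500 / (2 * 92.9e3) = 0.0081 m = 0.81 cm

0.81 cm


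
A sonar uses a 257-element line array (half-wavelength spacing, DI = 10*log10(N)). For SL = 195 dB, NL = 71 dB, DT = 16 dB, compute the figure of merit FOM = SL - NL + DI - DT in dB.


132.1 dB


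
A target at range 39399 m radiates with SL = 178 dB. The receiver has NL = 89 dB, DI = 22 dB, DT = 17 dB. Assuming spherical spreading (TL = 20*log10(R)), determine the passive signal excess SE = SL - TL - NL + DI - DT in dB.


2.09 dB


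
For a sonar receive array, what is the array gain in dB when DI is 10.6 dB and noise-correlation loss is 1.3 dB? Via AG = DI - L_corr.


AG = DI - L_corr = 10.6 - 1.3 = 9.3

9.3 dB


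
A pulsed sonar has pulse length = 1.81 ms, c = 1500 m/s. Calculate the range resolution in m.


dR = c*tau/2 = 1500 * 1.81e-3 / 2 = 1.3575

1.3575 m


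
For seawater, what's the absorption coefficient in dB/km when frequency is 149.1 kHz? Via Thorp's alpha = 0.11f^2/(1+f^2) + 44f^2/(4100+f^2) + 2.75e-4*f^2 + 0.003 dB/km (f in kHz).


f^2 = 22230.81
alpha = 0.11*22230.81/(1+22230.81) + 44*22230.81/(4100+22230.81) + 2.75e-4*22230.81 + 0.003 = 43.375

43.375 dB/km


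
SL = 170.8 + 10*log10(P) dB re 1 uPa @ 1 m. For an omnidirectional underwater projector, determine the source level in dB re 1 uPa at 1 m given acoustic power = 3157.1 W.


SL = 170.8 + 10*log10(3157.1) = 170.8 + 34.99 = 205.79

205.79 dB


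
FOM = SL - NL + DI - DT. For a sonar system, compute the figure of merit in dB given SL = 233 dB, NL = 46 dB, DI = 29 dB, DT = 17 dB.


FOM = SL - NL + DI - DT = 233 - 46 + 29 - 17 = 199

199 dB


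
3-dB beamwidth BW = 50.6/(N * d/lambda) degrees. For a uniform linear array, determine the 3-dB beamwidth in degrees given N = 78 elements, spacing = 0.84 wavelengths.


BW = 50.6 / (78 * 0.84) = 50.6 / 65.52 = 0.77

0.77 deg


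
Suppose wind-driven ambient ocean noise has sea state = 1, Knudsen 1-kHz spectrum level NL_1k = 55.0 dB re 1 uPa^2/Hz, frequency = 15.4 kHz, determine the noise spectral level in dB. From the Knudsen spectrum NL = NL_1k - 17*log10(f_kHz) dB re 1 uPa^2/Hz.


34.81 dB


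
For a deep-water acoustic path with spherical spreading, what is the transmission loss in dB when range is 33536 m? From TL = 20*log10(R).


TL = 20*log10(33536) = 90.51

90.51 dB


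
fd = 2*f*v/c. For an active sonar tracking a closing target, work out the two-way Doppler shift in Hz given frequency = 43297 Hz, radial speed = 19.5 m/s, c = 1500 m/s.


fd = 2*f*v/c = 2 * 43297 * 19.5 / 1500 = 1125.72

1125.72 Hz


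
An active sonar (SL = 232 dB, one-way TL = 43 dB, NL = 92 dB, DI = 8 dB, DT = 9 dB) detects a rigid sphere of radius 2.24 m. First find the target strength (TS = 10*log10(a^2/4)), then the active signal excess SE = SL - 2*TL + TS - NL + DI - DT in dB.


Step 1: TS = 10*log10(2.24^2/4) = 0.98 dB
Step 2: SE = SL - 2*TL + TS - NL + DI - DT = 232 - 2*43 + (0.98) - 92 + 8 - 9 = 53.98

53.98 dB


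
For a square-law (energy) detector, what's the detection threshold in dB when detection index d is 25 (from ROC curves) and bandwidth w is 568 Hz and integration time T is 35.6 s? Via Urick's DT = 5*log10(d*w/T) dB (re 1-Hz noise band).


13.0 dB


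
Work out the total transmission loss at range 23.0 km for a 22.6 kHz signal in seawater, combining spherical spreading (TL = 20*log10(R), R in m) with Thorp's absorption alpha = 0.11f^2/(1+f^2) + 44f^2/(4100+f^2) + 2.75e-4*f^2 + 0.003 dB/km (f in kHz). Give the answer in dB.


Step 1 (Thorp): alpha = 0.11*510.76/(1+510.76) + 44*510.76/(4100+510.76) + 2.75e-4*510.76 + 0.003 = 5.1274 dB/km
Step 2: TL_spread = 20*log10(23000) = 87.23 dB
Step 3: TL_abs = alpha*R = 5.1274 * 23.0 = 117.93 dB
Step 4: TL_total = 87.23 + 117.93 = 205.16

205.16 dB


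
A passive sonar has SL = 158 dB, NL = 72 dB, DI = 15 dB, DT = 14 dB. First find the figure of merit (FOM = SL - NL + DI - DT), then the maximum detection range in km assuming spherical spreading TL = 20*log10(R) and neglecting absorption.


Step 1: FOM = SL - NL + DI - DT = 158 - 72 + 15 - 14 = 87 dB
Step 2: at max range FOM = TL = 20*log10(R), so R = 10^(87/20) = 22387.21 m = 22.39 km

22.39 km


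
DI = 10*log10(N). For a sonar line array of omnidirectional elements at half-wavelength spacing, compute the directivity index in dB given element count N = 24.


DI = 10*log10(24) = 13.8

13.8 dB


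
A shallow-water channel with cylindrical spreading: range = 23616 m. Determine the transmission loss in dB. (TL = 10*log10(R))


TL = 10*log10(23616) = 43.73

43.73 dB


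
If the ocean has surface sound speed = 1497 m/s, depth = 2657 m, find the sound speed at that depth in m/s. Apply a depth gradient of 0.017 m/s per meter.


c = 1497 + 0.017 * 2657 = 1542.169

1542.169 m/s


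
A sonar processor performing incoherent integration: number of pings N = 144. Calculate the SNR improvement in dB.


Gain = 5*log10(144) = 10.79

10.79 dB


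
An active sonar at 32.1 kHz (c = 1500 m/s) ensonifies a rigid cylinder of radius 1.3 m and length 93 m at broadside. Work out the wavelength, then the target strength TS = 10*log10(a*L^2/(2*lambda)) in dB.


Step 1: lambda = c/f = 1500/32100 = 0.04673 m
Step 2: TS = 10*log10(a*L^2/(2*lambda)) = 10*log10(1.3*93^2/(2*0.04673)) = 50.8

50.8 dB


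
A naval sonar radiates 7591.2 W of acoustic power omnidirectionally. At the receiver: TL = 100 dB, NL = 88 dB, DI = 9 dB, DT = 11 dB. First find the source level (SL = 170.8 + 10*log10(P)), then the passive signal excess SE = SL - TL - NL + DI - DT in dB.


Step 1: SL = 170.8 + 10*log10(7591.2) = 209.6 dB
Step 2: SE = SL - TL - NL + DI - DT = 209.6 - 100 - 88 + 9 - 11 = 19.6

19.6 dB
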